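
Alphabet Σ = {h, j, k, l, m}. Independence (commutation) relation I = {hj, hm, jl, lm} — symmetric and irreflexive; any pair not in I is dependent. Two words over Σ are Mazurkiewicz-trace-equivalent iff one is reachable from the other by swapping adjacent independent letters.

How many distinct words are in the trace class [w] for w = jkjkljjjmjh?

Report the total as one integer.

21

piece 0:j — minimal
piece 1:k rests on {0:j}
piece 2:j rests on {1:k}
piece 3:k rests on {2:j}
piece 4:l rests on {3:k}
piece 5:j rests on {3:k}
piece 6:j rests on {5:j}
piece 7:j rests on {6:j}
piece 8:m rests on {7:j}
piece 9:j rests on {8:m}
piece 10:h rests on {4:l}
minimal pieces: {0:j}
ways to finish when only these pieces remain (= sum over removing one remaining piece with nothing left below it):
  1 left: {9}→1  {10}→1
  2 left: {4,10}→1  {8,9}→1  {9,10}→2
  3 left: {4,9,10}→3  {7,8,9}→1  {8,9,10}→3
  4 left: {4,8,9,10}→6  {6,7,8,9}→1  {7,8,9,10}→4
  5 left: {4,7,8,9,10}→10  {5,6,7,8,9}→1  {6,7,8,9,10}→5
  6 left: {4,6,7,8,9,10}→15  {5,6,7,8,9,10}→6
  7 left: {4,5,6,7,8,9,10}→21
  8 left: {3,4,5,6,7,8,9,10}→21
  9 left: {2,3,4,5,6,7,8,9,10}→21
  placing 0:j first → 21 extensions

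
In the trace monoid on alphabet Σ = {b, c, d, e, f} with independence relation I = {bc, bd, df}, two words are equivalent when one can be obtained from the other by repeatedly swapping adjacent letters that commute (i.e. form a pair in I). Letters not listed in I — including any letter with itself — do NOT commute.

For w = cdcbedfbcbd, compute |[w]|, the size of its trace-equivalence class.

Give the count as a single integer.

64

drop 0:c onto floor
drop 1:d onto {0:c}
drop 2:c onto {1:d}
drop 3:b onto floor
drop 4:e onto {2:c, 3:b}
drop 5:d onto {4:e}
drop 6:f onto {4:e}
drop 7:b onto {6:f}
drop 8:c onto {5:d, 6:f}
drop 9:b onto {7:b}
drop 10:d onto {8:c}
ground layer = {0:c, 3:b}
drop-orders for the pieces not yet dropped (sum over which currently-grounded one goes next):
  1 to go: {9} 1  {10} 1
  2 to go: {7,9} 1  {8,10} 1  {9,10} 2
  3 to go: {5,8,10} 1  {7,9,10} 3  {8,9,10} 3
  4 to go: {5,8,9,10} 4  {7,8,9,10} 6
  5 to go: {5,7,8,9,10} 10  {6,7,8,9,10} 6
  6 to go: {5,6,7,8,9,10} 16
  7 to go: {4,5,6,7,8,9,10} 16
  8 to go: {2,4,5,6,7,8,9,10} 16  {3,4,5,6,7,8,9,10} 16
  9 to go: {1,2,4,5,6,7,8,9,10} 16  {2,3,4,5,6,7,8,9,10} 32
  if 0:c drops first: 48 orders
  if 3:b drops first: 16 orders
heap linearizations: 64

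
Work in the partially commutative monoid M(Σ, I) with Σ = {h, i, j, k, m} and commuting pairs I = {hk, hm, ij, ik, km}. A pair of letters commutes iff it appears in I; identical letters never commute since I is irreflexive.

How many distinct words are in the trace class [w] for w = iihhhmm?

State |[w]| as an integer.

10

#0=i has no predecessor
#1=i depends on [0:i]
#2=h depends on [1:i]
#3=h depends on [2:h]
#4=h depends on [3:h]
#5=m depends on [1:i]
#6=m depends on [5:m]
sources: [0:i]
N(rest) = Σ N(rest − s) over sources s of rest; N(one piece) = 1:
  size 1 → [4]=1  [6]=1
  size 2 → [3,4]=1  [4,6]=2  [5,6]=1
  size 3 → [2,3,4]=1  [3,4,6]=3  [4,5,6]=3
  size 4 → [2,3,4,6]=4  [3,4,5,6]=6
  size 5 → [2,3,4,5,6]=10
  first=0(i) contributes 10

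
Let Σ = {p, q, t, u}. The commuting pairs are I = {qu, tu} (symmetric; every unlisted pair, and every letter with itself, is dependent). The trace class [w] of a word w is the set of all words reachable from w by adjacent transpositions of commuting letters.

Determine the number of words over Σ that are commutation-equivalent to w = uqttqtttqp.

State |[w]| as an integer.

9

piece 0:u — minimal
piece 1:q — minimal
piece 2:t rests on {1:q}
piece 3:t rests on {2:t}
piece 4:q rests on {3:t}
piece 5:t rests on {4:q}
piece 6:t rests on {5:t}
piece 7:t rests on {6:t}
piece 8:q rests on {7:t}
piece 9:p rests on {0:u, 8:q}
minimal pieces: {0:u, 1:q}
ways to finish when only these pieces remain (= sum over removing one remaining piece with nothing left below it):
  1 left: {9}→1
  2 left: {0,9}→1  {8,9}→1
  3 left: {0,8,9}→2  {7,8,9}→1
  4 left: {0,7,8,9}→3  {6,7,8,9}→1
  5 left: {0,6,7,8,9}→4  {5,6,7,8,9}→1
  6 left: {0,5,6,7,8,9}→5  {4,5,6,7,8,9}→1
  7 left: {0,4,5,6,7,8,9}→6  {3,4,5,6,7,8,9}→1
  8 left: {0,3,4,5,6,7,8,9}→7  {2,3,4,5,6,7,8,9}→1
  placing 0:u first → 1 extensions
  placing 1:q first → 8 extensions
total linear extensions = 9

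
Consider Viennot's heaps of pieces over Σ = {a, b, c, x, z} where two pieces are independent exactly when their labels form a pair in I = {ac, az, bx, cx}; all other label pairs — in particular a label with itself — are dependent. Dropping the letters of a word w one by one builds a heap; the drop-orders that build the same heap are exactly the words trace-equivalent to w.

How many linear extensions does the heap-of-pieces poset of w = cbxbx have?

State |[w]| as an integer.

10

piece 0:c — minimal
piece 1:b rests on {0:c}
piece 2:x — minimal
piece 3:b rests on {1:b}
piece 4:x rests on {2:x}
minimal pieces: {0:c, 2:x}
ways to finish when only these pieces remain (= sum over removing one remaining piece with nothing left below it):
  1 left: {3}→1  {4}→1
  2 left: {1,3}→1  {2,4}→1  {3,4}→2
  3 left: {0,1,3}→1  {1,3,4}→3  {2,3,4}→3
  placing 0:c first → 6 extensions
  placing 2:x first → 4 extensions
total linear extensions = 10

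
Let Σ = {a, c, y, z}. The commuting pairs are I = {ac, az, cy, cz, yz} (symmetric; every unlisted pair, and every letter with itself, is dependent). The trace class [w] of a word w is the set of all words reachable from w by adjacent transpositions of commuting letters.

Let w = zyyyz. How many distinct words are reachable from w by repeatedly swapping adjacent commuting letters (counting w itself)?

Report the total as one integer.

drop 0:z onto floor
drop 1:y onto floor
drop 2:y onto {1:y}
drop 3:y onto {2:y}
drop 4:z onto {0:z}
ground layer = {0:z, 1:y}
drop-orders for the pieces not yet dropped (sum over which currently-grounded one goes next):
  1 to go: {3} 1  {4} 1
  2 to go: {0,4} 1  {2,3} 1  {3,4} 2
  3 to go: {0,3,4} 3  {1,2,3} 1  {2,3,4} 3
  if 0:z drops first: 4 orders
  if 1:y drops first: 6 orders
heap linearizations: 10

10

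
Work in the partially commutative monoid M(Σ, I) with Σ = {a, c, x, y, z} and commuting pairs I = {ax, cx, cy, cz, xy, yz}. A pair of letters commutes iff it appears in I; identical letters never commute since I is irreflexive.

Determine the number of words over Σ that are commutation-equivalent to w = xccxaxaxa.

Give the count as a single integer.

126

0(x) covers ∅
1(c) covers ∅
2(c) covers 1:c
3(x) covers 0:x
4(a) covers 2:c
5(x) covers 3:x
6(a) covers 4:a
7(x) covers 5:x
8(a) covers 6:a
floor of heap: 0:x, 1:c
completions by unplaced set U, small U first (add the entries for U minus each lowest piece of U):
  |U|=1: {7}:1  {8}:1
  |U|=2: {5,7}:1  {6,8}:1  {7,8}:2
  |U|=3: {3,5,7}:1  {4,6,8}:1  {5,7,8}:3  {6,7,8}:3
  |U|=4: {0,3,5,7}:1  {2,4,6,8}:1  {3,5,7,8}:4  {4,6,7,8}:4  {5,6,7,8}:6
  |U|=5: {0,3,5,7,8}:5  {1,2,4,6,8}:1  {2,4,6,7,8}:5  {3,5,6,7,8}:10  {4,5,6,7,8}:10
  |U|=6: {0,3,5,6,7,8}:15  {1,2,4,6,7,8}:6  {2,4,5,6,7,8}:15  {3,4,5,6,7,8}:20
  |U|=7: {0,3,4,5,6,7,8}:35  {1,2,4,5,6,7,8}:21  {2,3,4,5,6,7,8}:35
  start at 0(x): 56
  start at 1(c): 70
sum over floor = 126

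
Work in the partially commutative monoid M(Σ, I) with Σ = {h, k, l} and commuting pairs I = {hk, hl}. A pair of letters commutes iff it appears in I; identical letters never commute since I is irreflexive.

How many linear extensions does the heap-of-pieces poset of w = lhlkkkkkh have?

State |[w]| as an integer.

36

drop 0:l onto floor
drop 1:h onto floor
drop 2:l onto {0:l}
drop 3:k onto {2:l}
drop 4:k onto {3:k}
drop 5:k onto {4:k}
drop 6:k onto {5:k}
drop 7:k onto {6:k}
drop 8:h onto {1:h}
ground layer = {0:l, 1:h}
drop-orders for the pieces not yet dropped (sum over which currently-grounded one goes next):
  1 to go: {7} 1  {8} 1
  2 to go: {1,8} 1  {6,7} 1  {7,8} 2
  3 to go: {1,7,8} 3  {5,6,7} 1  {6,7,8} 3
  4 to go: {1,6,7,8} 6  {4,5,6,7} 1  {5,6,7,8} 4
  5 to go: {1,5,6,7,8} 10  {3,4,5,6,7} 1  {4,5,6,7,8} 5
  6 to go: {1,4,5,6,7,8} 15  {2,3,4,5,6,7} 1  {3,4,5,6,7,8} 6
  7 to go: {0,2,3,4,5,6,7} 1  {1,3,4,5,6,7,8} 21  {2,3,4,5,6,7,8} 7
  if 0:l drops first: 28 orders
  if 1:h drops first: 8 orders
heap linearizations: 36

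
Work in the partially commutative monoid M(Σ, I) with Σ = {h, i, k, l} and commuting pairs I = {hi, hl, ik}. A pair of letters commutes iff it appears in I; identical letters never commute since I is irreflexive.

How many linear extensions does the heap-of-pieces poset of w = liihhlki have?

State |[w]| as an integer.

#0=l has no predecessor
#1=i depends on [0:l]
#2=i depends on [1:i]
#3=h has no predecessor
#4=h depends on [3:h]
#5=l depends on [2:i]
#6=k depends on [4:h, 5:l]
#7=i depends on [5:l]
sources: [0:l, 3:h]
N(rest) = Σ N(rest − s) over sources s of rest; N(one piece) = 1:
  size 1 → [6]=1  [7]=1
  size 2 → [4,6]=1  [6,7]=2
  size 3 → [3,4,6]=1  [4,6,7]=3  [5,6,7]=2
  size 4 → [2,5,6,7]=2  [3,4,6,7]=4  [4,5,6,7]=5
  size 5 → [1,2,5,6,7]=2  [2,4,5,6,7]=7  [3,4,5,6,7]=9
  size 6 → [0,1,2,5,6,7]=2  [1,2,4,5,6,7]=9  [2,3,4,5,6,7]=16
  first=0(l) contributes 25
  first=3(h) contributes 11
|[w]| = 36

36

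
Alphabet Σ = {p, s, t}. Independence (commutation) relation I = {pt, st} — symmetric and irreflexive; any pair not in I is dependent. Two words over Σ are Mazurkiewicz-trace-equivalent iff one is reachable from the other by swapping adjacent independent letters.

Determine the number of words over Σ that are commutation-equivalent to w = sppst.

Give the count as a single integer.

5

piece 0:s — minimal
piece 1:p rests on {0:s}
piece 2:p rests on {1:p}
piece 3:s rests on {2:p}
piece 4:t — minimal
minimal pieces: {0:s, 4:t}
ways to finish when only these pieces remain (= sum over removing one remaining piece with nothing left below it):
  1 left: {3}→1  {4}→1
  2 left: {2,3}→1  {3,4}→2
  3 left: {1,2,3}→1  {2,3,4}→3
  placing 0:s first → 4 extensions
  placing 4:t first → 1 extensions
total linear extensions = 5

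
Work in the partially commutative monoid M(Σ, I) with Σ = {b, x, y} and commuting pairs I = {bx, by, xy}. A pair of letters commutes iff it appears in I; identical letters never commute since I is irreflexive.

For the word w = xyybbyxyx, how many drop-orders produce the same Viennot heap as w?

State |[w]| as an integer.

#0=x has no predecessor
#1=y has no predecessor
#2=y depends on [1:y]
#3=b has no predecessor
#4=b depends on [3:b]
#5=y depends on [2:y]
#6=x depends on [0:x]
#7=y depends on [5:y]
#8=x depends on [6:x]
sources: [0:x, 1:y, 3:b]
N(rest) = Σ N(rest − s) over sources s of rest; N(one piece) = 1:
  size 1 → [4]=1  [7]=1  [8]=1
  size 2 → [3,4]=1  [4,7]=2  [4,8]=2  [5,7]=1  [6,8]=1  [7,8]=2
  size 3 → [0,6,8]=1  [2,5,7]=1  [3,4,7]=3  [3,4,8]=3  [4,5,7]=3  [4,6,8]=3  [4,7,8]=6  [5,7,8]=3  [6,7,8]=3
  size 4 → [0,4,6,8]=4  [0,6,7,8]=4  [1,2,5,7]=1  [2,4,5,7]=4  [2,5,7,8]=4  [3,4,5,7]=6  [3,4,6,8]=6  [3,4,7,8]=12  [4,5,7,8]=12  [4,6,7,8]=12  [5,6,7,8]=6
  size 5 → [0,3,4,6,8]=10  [0,4,6,7,8]=20  [0,5,6,7,8]=10  [1,2,4,5,7]=5  [1,2,5,7,8]=5  [2,3,4,5,7]=10  [2,4,5,7,8]=20  [2,5,6,7,8]=10  [3,4,5,7,8]=30  [3,4,6,7,8]=30  [4,5,6,7,8]=30
  size 6 → [0,2,5,6,7,8]=20  [0,3,4,6,7,8]=60  [0,4,5,6,7,8]=60  [1,2,3,4,5,7]=15  [1,2,4,5,7,8]=30  [1,2,5,6,7,8]=15  [2,3,4,5,7,8]=60  [2,4,5,6,7,8]=60  [3,4,5,6,7,8]=90
  size 7 → [0,1,2,5,6,7,8]=35  [0,2,4,5,6,7,8]=140  [0,3,4,5,6,7,8]=210  [1,2,3,4,5,7,8]=105  [1,2,4,5,6,7,8]=105  [2,3,4,5,6,7,8]=210
  first=0(x) contributes 420
  first=1(y) contributes 560
  first=3(b) contributes 280
|[w]| = 1260

1260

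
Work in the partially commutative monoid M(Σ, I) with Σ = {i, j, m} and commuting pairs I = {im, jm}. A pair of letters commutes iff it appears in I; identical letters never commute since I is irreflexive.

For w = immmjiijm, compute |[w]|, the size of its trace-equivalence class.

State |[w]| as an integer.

126

#0=i has no predecessor
#1=m has no predecessor
#2=m depends on [1:m]
#3=m depends on [2:m]
#4=j depends on [0:i]
#5=i depends on [4:j]
#6=i depends on [5:i]
#7=j depends on [6:i]
#8=m depends on [3:m]
sources: [0:i, 1:m]
N(rest) = Σ N(rest − s) over sources s of rest; N(one piece) = 1:
  size 1 → [7]=1  [8]=1
  size 2 → [3,8]=1  [6,7]=1  [7,8]=2
  size 3 → [2,3,8]=1  [3,7,8]=3  [5,6,7]=1  [6,7,8]=3
  size 4 → [1,2,3,8]=1  [2,3,7,8]=4  [3,6,7,8]=6  [4,5,6,7]=1  [5,6,7,8]=4
  size 5 → [0,4,5,6,7]=1  [1,2,3,7,8]=5  [2,3,6,7,8]=10  [3,5,6,7,8]=10  [4,5,6,7,8]=5
  size 6 → [0,4,5,6,7,8]=6  [1,2,3,6,7,8]=15  [2,3,5,6,7,8]=20  [3,4,5,6,7,8]=15
  size 7 → [0,3,4,5,6,7,8]=21  [1,2,3,5,6,7,8]=35  [2,3,4,5,6,7,8]=35
  first=0(i) contributes 70
  first=1(m) contributes 56
|[w]| = 126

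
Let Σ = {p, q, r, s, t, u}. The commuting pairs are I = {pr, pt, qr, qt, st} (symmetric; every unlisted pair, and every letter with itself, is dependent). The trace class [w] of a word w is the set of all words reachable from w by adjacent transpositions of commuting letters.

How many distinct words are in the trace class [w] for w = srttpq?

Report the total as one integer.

piece 0:s — minimal
piece 1:r rests on {0:s}
piece 2:t rests on {1:r}
piece 3:t rests on {2:t}
piece 4:p rests on {0:s}
piece 5:q rests on {4:p}
minimal pieces: {0:s}
ways to finish when only these pieces remain (= sum over removing one remaining piece with nothing left below it):
  1 left: {3}→1  {5}→1
  2 left: {2,3}→1  {3,5}→2  {4,5}→1
  3 left: {1,2,3}→1  {2,3,5}→3  {3,4,5}→3
  4 left: {1,2,3,5}→4  {2,3,4,5}→6
  placing 0:s first → 10 extensions

10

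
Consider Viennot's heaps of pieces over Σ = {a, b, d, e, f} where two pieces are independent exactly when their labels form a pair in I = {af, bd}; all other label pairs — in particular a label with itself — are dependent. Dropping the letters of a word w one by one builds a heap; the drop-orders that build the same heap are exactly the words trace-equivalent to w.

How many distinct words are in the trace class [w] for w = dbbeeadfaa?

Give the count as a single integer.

drop 0:d onto floor
drop 1:b onto floor
drop 2:b onto {1:b}
drop 3:e onto {0:d, 2:b}
drop 4:e onto {3:e}
drop 5:a onto {4:e}
drop 6:d onto {5:a}
drop 7:f onto {6:d}
drop 8:a onto {6:d}
drop 9:a onto {8:a}
ground layer = {0:d, 1:b}
drop-orders for the pieces not yet dropped (sum over which currently-grounded one goes next):
  1 to go: {7} 1  {9} 1
  2 to go: {7,9} 2  {8,9} 1
  3 to go: {7,8,9} 3
  4 to go: {6,7,8,9} 3
  5 to go: {5,6,7,8,9} 3
  6 to go: {4,5,6,7,8,9} 3
  7 to go: {3,4,5,6,7,8,9} 3
  8 to go: {0,3,4,5,6,7,8,9} 3  {2,3,4,5,6,7,8,9} 3
  if 0:d drops first: 3 orders
  if 1:b drops first: 6 orders
heap linearizations: 9

9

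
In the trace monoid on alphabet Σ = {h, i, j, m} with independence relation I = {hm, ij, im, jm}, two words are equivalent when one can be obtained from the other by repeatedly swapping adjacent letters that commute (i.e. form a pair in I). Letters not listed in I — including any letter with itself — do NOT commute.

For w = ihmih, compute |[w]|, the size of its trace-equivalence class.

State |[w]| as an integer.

5

piece 0:i — minimal
piece 1:h rests on {0:i}
piece 2:m — minimal
piece 3:i rests on {1:h}
piece 4:h rests on {3:i}
minimal pieces: {0:i, 2:m}
ways to finish when only these pieces remain (= sum over removing one remaining piece with nothing left below it):
  1 left: {2}→1  {4}→1
  2 left: {2,4}→2  {3,4}→1
  3 left: {1,3,4}→1  {2,3,4}→3
  placing 0:i first → 4 extensions
  placing 2:m first → 1 extensions
total linear extensions = 5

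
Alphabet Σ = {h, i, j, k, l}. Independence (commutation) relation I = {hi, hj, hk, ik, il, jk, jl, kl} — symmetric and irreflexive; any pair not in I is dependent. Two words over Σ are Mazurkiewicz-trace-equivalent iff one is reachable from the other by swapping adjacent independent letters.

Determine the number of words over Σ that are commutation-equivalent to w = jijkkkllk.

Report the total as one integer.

drop 0:j onto floor
drop 1:i onto {0:j}
drop 2:j onto {1:i}
drop 3:k onto floor
drop 4:k onto {3:k}
drop 5:k onto {4:k}
drop 6:l onto floor
drop 7:l onto {6:l}
drop 8:k onto {5:k}
ground layer = {0:j, 3:k, 6:l}
drop-orders for the pieces not yet dropped (sum over which currently-grounded one goes next):
  1 to go: {2} 1  {7} 1  {8} 1
  2 to go: {1,2} 1  {2,7} 2  {2,8} 2  {5,8} 1  {6,7} 1  {7,8} 2
  3 to go: {0,1,2} 1  {1,2,7} 3  {1,2,8} 3  {2,5,8} 3  {2,6,7} 3  {2,7,8} 6  {4,5,8} 1  {5,7,8} 3  {6,7,8} 3
  4 to go: {0,1,2,7} 4  {0,1,2,8} 4  {1,2,5,8} 6  {1,2,6,7} 6  {1,2,7,8} 12  {2,4,5,8} 4  {2,5,7,8} 12  {2,6,7,8} 12  {3,4,5,8} 1  {4,5,7,8} 4  {5,6,7,8} 6
  5 to go: {0,1,2,5,8} 10  {0,1,2,6,7} 10  {0,1,2,7,8} 20  {1,2,4,5,8} 10  {1,2,5,7,8} 30  {1,2,6,7,8} 30  {2,3,4,5,8} 5  {2,4,5,7,8} 20  {2,5,6,7,8} 30  {3,4,5,7,8} 5  {4,5,6,7,8} 10
  6 to go: {0,1,2,4,5,8} 20  {0,1,2,5,7,8} 60  {0,1,2,6,7,8} 60  {1,2,3,4,5,8} 15  {1,2,4,5,7,8} 60  {1,2,5,6,7,8} 90  {2,3,4,5,7,8} 30  {2,4,5,6,7,8} 60  {3,4,5,6,7,8} 15
  7 to go: {0,1,2,3,4,5,8} 35  {0,1,2,4,5,7,8} 140  {0,1,2,5,6,7,8} 210  {1,2,3,4,5,7,8} 105  {1,2,4,5,6,7,8} 210  {2,3,4,5,6,7,8} 105
  if 0:j drops first: 420 orders
  if 3:k drops first: 560 orders
  if 6:l drops first: 280 orders
heap linearizations: 1260

1260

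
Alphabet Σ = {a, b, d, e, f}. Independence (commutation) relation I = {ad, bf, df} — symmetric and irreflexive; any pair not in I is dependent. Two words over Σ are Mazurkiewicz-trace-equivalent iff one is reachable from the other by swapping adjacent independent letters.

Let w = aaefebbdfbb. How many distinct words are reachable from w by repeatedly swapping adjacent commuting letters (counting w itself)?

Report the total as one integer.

6

drop 0:a onto floor
drop 1:a onto {0:a}
drop 2:e onto {1:a}
drop 3:f onto {2:e}
drop 4:e onto {3:f}
drop 5:b onto {4:e}
drop 6:b onto {5:b}
drop 7:d onto {6:b}
drop 8:f onto {4:e}
drop 9:b onto {7:d}
drop 10:b onto {9:b}
ground layer = {0:a}
drop-orders for the pieces not yet dropped (sum over which currently-grounded one goes next):
  1 to go: {8} 1  {10} 1
  2 to go: {8,10} 2  {9,10} 1
  3 to go: {7,9,10} 1  {8,9,10} 3
  4 to go: {6,7,9,10} 1  {7,8,9,10} 4
  5 to go: {5,6,7,9,10} 1  {6,7,8,9,10} 5
  6 to go: {5,6,7,8,9,10} 6
  7 to go: {4,5,6,7,8,9,10} 6
  8 to go: {3,4,5,6,7,8,9,10} 6
  9 to go: {2,3,4,5,6,7,8,9,10} 6
  if 0:a drops first: 6 orders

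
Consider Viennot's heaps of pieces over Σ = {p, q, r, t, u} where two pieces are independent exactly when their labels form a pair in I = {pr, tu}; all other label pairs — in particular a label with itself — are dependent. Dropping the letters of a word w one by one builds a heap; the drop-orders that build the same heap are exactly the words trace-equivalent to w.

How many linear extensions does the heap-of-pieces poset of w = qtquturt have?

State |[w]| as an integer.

3

#0=q has no predecessor
#1=t depends on [0:q]
#2=q depends on [1:t]
#3=u depends on [2:q]
#4=t depends on [2:q]
#5=u depends on [3:u]
#6=r depends on [4:t, 5:u]
#7=t depends on [6:r]
sources: [0:q]
N(rest) = Σ N(rest − s) over sources s of rest; N(one piece) = 1:
  size 1 → [7]=1
  size 2 → [6,7]=1
  size 3 → [4,6,7]=1  [5,6,7]=1
  size 4 → [3,5,6,7]=1  [4,5,6,7]=2
  size 5 → [3,4,5,6,7]=3
  size 6 → [2,3,4,5,6,7]=3
  first=0(q) contributes 3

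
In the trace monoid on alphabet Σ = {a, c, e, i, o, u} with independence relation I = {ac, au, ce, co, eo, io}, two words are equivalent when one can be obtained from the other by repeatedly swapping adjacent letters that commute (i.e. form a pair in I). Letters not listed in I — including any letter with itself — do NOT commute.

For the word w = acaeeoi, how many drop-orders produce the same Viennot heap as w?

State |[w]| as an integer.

23

piece 0:a — minimal
piece 1:c — minimal
piece 2:a rests on {0:a}
piece 3:e rests on {2:a}
piece 4:e rests on {3:e}
piece 5:o rests on {2:a}
piece 6:i rests on {1:c, 4:e}
minimal pieces: {0:a, 1:c}
ways to finish when only these pieces remain (= sum over removing one remaining piece with nothing left below it):
  1 left: {5}→1  {6}→1
  2 left: {1,6}→1  {4,6}→1  {5,6}→2
  3 left: {1,4,6}→2  {1,5,6}→3  {3,4,6}→1  {4,5,6}→3
  4 left: {1,3,4,6}→3  {1,4,5,6}→8  {3,4,5,6}→4
  5 left: {1,3,4,5,6}→15  {2,3,4,5,6}→4
  placing 0:a first → 19 extensions
  placing 1:c first → 4 extensions
total linear extensions = 23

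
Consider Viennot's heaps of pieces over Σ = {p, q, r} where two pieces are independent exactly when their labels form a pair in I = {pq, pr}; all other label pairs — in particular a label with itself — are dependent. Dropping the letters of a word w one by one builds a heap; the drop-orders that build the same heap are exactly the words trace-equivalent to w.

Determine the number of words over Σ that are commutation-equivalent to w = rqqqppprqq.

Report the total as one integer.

piece 0:r — minimal
piece 1:q rests on {0:r}
piece 2:q rests on {1:q}
piece 3:q rests on {2:q}
piece 4:p — minimal
piece 5:p rests on {4:p}
piece 6:p rests on {5:p}
piece 7:r rests on {3:q}
piece 8:q rests on {7:r}
piece 9:q rests on {8:q}
minimal pieces: {0:r, 4:p}
ways to finish when only these pieces remain (= sum over removing one remaining piece with nothing left below it):
  1 left: {6}→1  {9}→1
  2 left: {5,6}→1  {6,9}→2  {8,9}→1
  3 left: {4,5,6}→1  {5,6,9}→3  {6,8,9}→3  {7,8,9}→1
  4 left: {3,7,8,9}→1  {4,5,6,9}→4  {5,6,8,9}→6  {6,7,8,9}→4
  5 left: {2,3,7,8,9}→1  {3,6,7,8,9}→5  {4,5,6,8,9}→10  {5,6,7,8,9}→10
  6 left: {1,2,3,7,8,9}→1  {2,3,6,7,8,9}→6  {3,5,6,7,8,9}→15  {4,5,6,7,8,9}→20
  7 left: {0,1,2,3,7,8,9}→1  {1,2,3,6,7,8,9}→7  {2,3,5,6,7,8,9}→21  {3,4,5,6,7,8,9}→35
  8 left: {0,1,2,3,6,7,8,9}→8  {1,2,3,5,6,7,8,9}→28  {2,3,4,5,6,7,8,9}→56
  placing 0:r first → 84 extensions
  placing 4:p first → 36 extensions
total linear extensions = 120

120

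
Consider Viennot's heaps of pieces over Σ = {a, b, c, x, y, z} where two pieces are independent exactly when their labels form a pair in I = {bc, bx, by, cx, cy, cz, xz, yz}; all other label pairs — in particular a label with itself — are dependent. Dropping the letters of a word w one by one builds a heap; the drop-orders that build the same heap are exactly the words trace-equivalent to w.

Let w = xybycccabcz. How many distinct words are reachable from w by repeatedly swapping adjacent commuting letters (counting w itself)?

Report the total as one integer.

#0=x has no predecessor
#1=y depends on [0:x]
#2=b has no predecessor
#3=y depends on [1:y]
#4=c has no predecessor
#5=c depends on [4:c]
#6=c depends on [5:c]
#7=a depends on [2:b, 3:y, 6:c]
#8=b depends on [7:a]
#9=c depends on [7:a]
#10=z depends on [8:b]
sources: [0:x, 2:b, 4:c]
N(rest) = Σ N(rest − s) over sources s of rest; N(one piece) = 1:
  size 1 → [9]=1  [10]=1
  size 2 → [8,10]=1  [9,10]=2
  size 3 → [8,9,10]=3
  size 4 → [7,8,9,10]=3
  size 5 → [2,7,8,9,10]=3  [3,7,8,9,10]=3  [6,7,8,9,10]=3
  size 6 → [1,3,7,8,9,10]=3  [2,3,7,8,9,10]=6  [2,6,7,8,9,10]=6  [3,6,7,8,9,10]=6  [5,6,7,8,9,10]=3
  size 7 → [0,1,3,7,8,9,10]=3  [1,2,3,7,8,9,10]=9  [1,3,6,7,8,9,10]=9  [2,3,6,7,8,9,10]=18  [2,5,6,7,8,9,10]=9  [3,5,6,7,8,9,10]=9  [4,5,6,7,8,9,10]=3
  size 8 → [0,1,2,3,7,8,9,10]=12  [0,1,3,6,7,8,9,10]=12  [1,2,3,6,7,8,9,10]=36  [1,3,5,6,7,8,9,10]=18  [2,3,5,6,7,8,9,10]=36  [2,4,5,6,7,8,9,10]=12  [3,4,5,6,7,8,9,10]=12
  size 9 → [0,1,2,3,6,7,8,9,10]=60  [0,1,3,5,6,7,8,9,10]=30  [1,2,3,5,6,7,8,9,10]=90  [1,3,4,5,6,7,8,9,10]=30  [2,3,4,5,6,7,8,9,10]=60
  first=0(x) contributes 180
  first=2(b) contributes 60
  first=4(c) contributes 180
|[w]| = 420

420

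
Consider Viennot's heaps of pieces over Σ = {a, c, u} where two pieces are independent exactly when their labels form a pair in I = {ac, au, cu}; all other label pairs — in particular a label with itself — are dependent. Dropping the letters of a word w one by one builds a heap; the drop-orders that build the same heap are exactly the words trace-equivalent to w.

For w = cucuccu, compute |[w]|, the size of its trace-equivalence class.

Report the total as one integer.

35

drop 0:c onto floor
drop 1:u onto floor
drop 2:c onto {0:c}
drop 3:u onto {1:u}
drop 4:c onto {2:c}
drop 5:c onto {4:c}
drop 6:u onto {3:u}
ground layer = {0:c, 1:u}
drop-orders for the pieces not yet dropped (sum over which currently-grounded one goes next):
  1 to go: {5} 1  {6} 1
  2 to go: {3,6} 1  {4,5} 1  {5,6} 2
  3 to go: {1,3,6} 1  {2,4,5} 1  {3,5,6} 3  {4,5,6} 3
  4 to go: {0,2,4,5} 1  {1,3,5,6} 4  {2,4,5,6} 4  {3,4,5,6} 6
  5 to go: {0,2,4,5,6} 5  {1,3,4,5,6} 10  {2,3,4,5,6} 10
  if 0:c drops first: 20 orders
  if 1:u drops first: 15 orders
heap linearizations: 35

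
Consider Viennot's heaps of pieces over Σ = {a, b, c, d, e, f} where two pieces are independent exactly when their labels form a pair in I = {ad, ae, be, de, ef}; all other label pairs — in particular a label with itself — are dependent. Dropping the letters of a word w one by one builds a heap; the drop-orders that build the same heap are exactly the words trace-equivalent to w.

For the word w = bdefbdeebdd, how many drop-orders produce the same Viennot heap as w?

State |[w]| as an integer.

#0=b has no predecessor
#1=d depends on [0:b]
#2=e has no predecessor
#3=f depends on [1:d]
#4=b depends on [3:f]
#5=d depends on [4:b]
#6=e depends on [2:e]
#7=e depends on [6:e]
#8=b depends on [5:d]
#9=d depends on [8:b]
#10=d depends on [9:d]
sources: [0:b, 2:e]
N(rest) = Σ N(rest − s) over sources s of rest; N(one piece) = 1:
  size 1 → [7]=1  [10]=1
  size 2 → [6,7]=1  [7,10]=2  [9,10]=1
  size 3 → [2,6,7]=1  [6,7,10]=3  [7,9,10]=3  [8,9,10]=1
  size 4 → [2,6,7,10]=4  [5,8,9,10]=1  [6,7,9,10]=6  [7,8,9,10]=4
  size 5 → [2,6,7,9,10]=10  [4,5,8,9,10]=1  [5,7,8,9,10]=5  [6,7,8,9,10]=10
  size 6 → [2,6,7,8,9,10]=20  [3,4,5,8,9,10]=1  [4,5,7,8,9,10]=6  [5,6,7,8,9,10]=15
  size 7 → [1,3,4,5,8,9,10]=1  [2,5,6,7,8,9,10]=35  [3,4,5,7,8,9,10]=7  [4,5,6,7,8,9,10]=21
  size 8 → [0,1,3,4,5,8,9,10]=1  [1,3,4,5,7,8,9,10]=8  [2,4,5,6,7,8,9,10]=56  [3,4,5,6,7,8,9,10]=28
  size 9 → [0,1,3,4,5,7,8,9,10]=9  [1,3,4,5,6,7,8,9,10]=36  [2,3,4,5,6,7,8,9,10]=84
  first=0(b) contributes 120
  first=2(e) contributes 45
|[w]| = 165

165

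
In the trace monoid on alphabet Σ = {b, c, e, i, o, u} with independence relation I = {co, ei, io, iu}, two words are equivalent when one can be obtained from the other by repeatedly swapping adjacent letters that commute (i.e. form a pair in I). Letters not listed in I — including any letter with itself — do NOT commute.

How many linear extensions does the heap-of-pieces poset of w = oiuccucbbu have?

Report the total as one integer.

3

piece 0:o — minimal
piece 1:i — minimal
piece 2:u rests on {0:o}
piece 3:c rests on {1:i, 2:u}
piece 4:c rests on {3:c}
piece 5:u rests on {4:c}
piece 6:c rests on {5:u}
piece 7:b rests on {6:c}
piece 8:b rests on {7:b}
piece 9:u rests on {8:b}
minimal pieces: {0:o, 1:i}
ways to finish when only these pieces remain (= sum over removing one remaining piece with nothing left below it):
  1 left: {9}→1
  2 left: {8,9}→1
  3 left: {7,8,9}→1
  4 left: {6,7,8,9}→1
  5 left: {5,6,7,8,9}→1
  6 left: {4,5,6,7,8,9}→1
  7 left: {3,4,5,6,7,8,9}→1
  8 left: {1,3,4,5,6,7,8,9}→1  {2,3,4,5,6,7,8,9}→1
  placing 0:o first → 2 extensions
  placing 1:i first → 1 extensions
total linear extensions = 3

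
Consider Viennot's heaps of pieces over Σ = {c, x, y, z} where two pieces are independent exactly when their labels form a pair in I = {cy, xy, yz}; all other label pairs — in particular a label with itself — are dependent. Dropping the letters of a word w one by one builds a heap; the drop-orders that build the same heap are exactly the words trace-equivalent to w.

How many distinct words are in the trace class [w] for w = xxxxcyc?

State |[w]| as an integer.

7

0(x) covers ∅
1(x) covers 0:x
2(x) covers 1:x
3(x) covers 2:x
4(c) covers 3:x
5(y) covers ∅
6(c) covers 4:c
floor of heap: 0:x, 5:y
completions by unplaced set U, small U first (add the entries for U minus each lowest piece of U):
  |U|=1: {5}:1  {6}:1
  |U|=2: {4,6}:1  {5,6}:2
  |U|=3: {3,4,6}:1  {4,5,6}:3
  |U|=4: {2,3,4,6}:1  {3,4,5,6}:4
  |U|=5: {1,2,3,4,6}:1  {2,3,4,5,6}:5
  start at 0(x): 6
  start at 5(y): 1
sum over floor = 7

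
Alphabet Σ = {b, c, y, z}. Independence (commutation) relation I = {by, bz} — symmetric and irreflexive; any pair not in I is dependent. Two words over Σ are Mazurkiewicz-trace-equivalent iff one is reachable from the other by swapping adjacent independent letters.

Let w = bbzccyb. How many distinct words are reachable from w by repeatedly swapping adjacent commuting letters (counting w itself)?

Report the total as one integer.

#0=b has no predecessor
#1=b depends on [0:b]
#2=z has no predecessor
#3=c depends on [1:b, 2:z]
#4=c depends on [3:c]
#5=y depends on [4:c]
#6=b depends on [4:c]
sources: [0:b, 2:z]
N(rest) = Σ N(rest − s) over sources s of rest; N(one piece) = 1:
  size 1 → [5]=1  [6]=1
  size 2 → [5,6]=2
  size 3 → [4,5,6]=2
  size 4 → [3,4,5,6]=2
  size 5 → [1,3,4,5,6]=2  [2,3,4,5,6]=2
  first=0(b) contributes 4
  first=2(z) contributes 2
|[w]| = 6

6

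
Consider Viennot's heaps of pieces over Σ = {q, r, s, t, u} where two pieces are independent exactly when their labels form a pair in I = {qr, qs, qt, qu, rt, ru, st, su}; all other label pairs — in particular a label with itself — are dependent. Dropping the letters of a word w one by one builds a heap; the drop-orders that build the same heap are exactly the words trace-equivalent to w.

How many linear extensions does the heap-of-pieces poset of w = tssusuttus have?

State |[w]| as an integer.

210

drop 0:t onto floor
drop 1:s onto floor
drop 2:s onto {1:s}
drop 3:u onto {0:t}
drop 4:s onto {2:s}
drop 5:u onto {3:u}
drop 6:t onto {5:u}
drop 7:t onto {6:t}
drop 8:u onto {7:t}
drop 9:s onto {4:s}
ground layer = {0:t, 1:s}
drop-orders for the pieces not yet dropped (sum over which currently-grounded one goes next):
  1 to go: {8} 1  {9} 1
  2 to go: {4,9} 1  {7,8} 1  {8,9} 2
  3 to go: {2,4,9} 1  {4,8,9} 3  {6,7,8} 1  {7,8,9} 3
  4 to go: {1,2,4,9} 1  {2,4,8,9} 4  {4,7,8,9} 6  {5,6,7,8} 1  {6,7,8,9} 4
  5 to go: {1,2,4,8,9} 5  {2,4,7,8,9} 10  {3,5,6,7,8} 1  {4,6,7,8,9} 10  {5,6,7,8,9} 5
  6 to go: {0,3,5,6,7,8} 1  {1,2,4,7,8,9} 15  {2,4,6,7,8,9} 20  {3,5,6,7,8,9} 6  {4,5,6,7,8,9} 15
  7 to go: {0,3,5,6,7,8,9} 7  {1,2,4,6,7,8,9} 35  {2,4,5,6,7,8,9} 35  {3,4,5,6,7,8,9} 21
  8 to go: {0,3,4,5,6,7,8,9} 28  {1,2,4,5,6,7,8,9} 70  {2,3,4,5,6,7,8,9} 56
  if 0:t drops first: 126 orders
  if 1:s drops first: 84 orders
heap linearizations: 210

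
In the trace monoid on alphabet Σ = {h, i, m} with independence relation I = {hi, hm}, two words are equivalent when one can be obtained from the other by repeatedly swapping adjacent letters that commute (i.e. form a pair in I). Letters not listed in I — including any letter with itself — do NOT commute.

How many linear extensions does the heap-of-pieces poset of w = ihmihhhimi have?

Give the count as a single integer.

210

0(i) covers ∅
1(h) covers ∅
2(m) covers 0:i
3(i) covers 2:m
4(h) covers 1:h
5(h) covers 4:h
6(h) covers 5:h
7(i) covers 3:i
8(m) covers 7:i
9(i) covers 8:m
floor of heap: 0:i, 1:h
completions by unplaced set U, small U first (add the entries for U minus each lowest piece of U):
  |U|=1: {6}:1  {9}:1
  |U|=2: {5,6}:1  {6,9}:2  {8,9}:1
  |U|=3: {4,5,6}:1  {5,6,9}:3  {6,8,9}:3  {7,8,9}:1
  |U|=4: {1,4,5,6}:1  {3,7,8,9}:1  {4,5,6,9}:4  {5,6,8,9}:6  {6,7,8,9}:4
  |U|=5: {1,4,5,6,9}:5  {2,3,7,8,9}:1  {3,6,7,8,9}:5  {4,5,6,8,9}:10  {5,6,7,8,9}:10
  |U|=6: {0,2,3,7,8,9}:1  {1,4,5,6,8,9}:15  {2,3,6,7,8,9}:6  {3,5,6,7,8,9}:15  {4,5,6,7,8,9}:20
  |U|=7: {0,2,3,6,7,8,9}:7  {1,4,5,6,7,8,9}:35  {2,3,5,6,7,8,9}:21  {3,4,5,6,7,8,9}:35
  |U|=8: {0,2,3,5,6,7,8,9}:28  {1,3,4,5,6,7,8,9}:70  {2,3,4,5,6,7,8,9}:56
  start at 0(i): 126
  start at 1(h): 84
sum over floor = 210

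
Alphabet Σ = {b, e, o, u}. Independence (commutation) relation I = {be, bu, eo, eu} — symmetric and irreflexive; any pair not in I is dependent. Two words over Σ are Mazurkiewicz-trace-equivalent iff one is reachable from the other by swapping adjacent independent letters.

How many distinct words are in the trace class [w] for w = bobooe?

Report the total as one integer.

6

0(b) covers ∅
1(o) covers 0:b
2(b) covers 1:o
3(o) covers 2:b
4(o) covers 3:o
5(e) covers ∅
floor of heap: 0:b, 5:e
completions by unplaced set U, small U first (add the entries for U minus each lowest piece of U):
  |U|=1: {4}:1  {5}:1
  |U|=2: {3,4}:1  {4,5}:2
  |U|=3: {2,3,4}:1  {3,4,5}:3
  |U|=4: {1,2,3,4}:1  {2,3,4,5}:4
  start at 0(b): 5
  start at 5(e): 1
sum over floor = 6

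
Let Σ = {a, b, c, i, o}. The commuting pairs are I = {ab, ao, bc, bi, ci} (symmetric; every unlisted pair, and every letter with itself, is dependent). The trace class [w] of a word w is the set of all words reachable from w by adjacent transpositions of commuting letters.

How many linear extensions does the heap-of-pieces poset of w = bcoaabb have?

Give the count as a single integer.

piece 0:b — minimal
piece 1:c — minimal
piece 2:o rests on {0:b, 1:c}
piece 3:a rests on {1:c}
piece 4:a rests on {3:a}
piece 5:b rests on {2:o}
piece 6:b rests on {5:b}
minimal pieces: {0:b, 1:c}
ways to finish when only these pieces remain (= sum over removing one remaining piece with nothing left below it):
  1 left: {4}→1  {6}→1
  2 left: {3,4}→1  {4,6}→2  {5,6}→1
  3 left: {2,5,6}→1  {3,4,6}→3  {4,5,6}→3
  4 left: {0,2,5,6}→1  {2,4,5,6}→4  {3,4,5,6}→6
  5 left: {0,2,4,5,6}→5  {2,3,4,5,6}→10
  placing 0:b first → 10 extensions
  placing 1:c first → 15 extensions
total linear extensions = 25

25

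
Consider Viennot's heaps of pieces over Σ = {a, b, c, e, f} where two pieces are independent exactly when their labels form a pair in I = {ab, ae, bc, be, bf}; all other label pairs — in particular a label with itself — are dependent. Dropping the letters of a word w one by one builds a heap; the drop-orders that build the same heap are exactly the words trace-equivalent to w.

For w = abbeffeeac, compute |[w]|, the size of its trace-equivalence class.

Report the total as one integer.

0(a) covers ∅
1(b) covers ∅
2(b) covers 1:b
3(e) covers ∅
4(f) covers 0:a, 3:e
5(f) covers 4:f
6(e) covers 5:f
7(e) covers 6:e
8(a) covers 5:f
9(c) covers 7:e, 8:a
floor of heap: 0:a, 1:b, 3:e
completions by unplaced set U, small U first (add the entries for U minus each lowest piece of U):
  |U|=1: {2}:1  {9}:1
  |U|=2: {1,2}:1  {2,9}:2  {7,9}:1  {8,9}:1
  |U|=3: {1,2,9}:3  {2,7,9}:3  {2,8,9}:3  {6,7,9}:1  {7,8,9}:2
  |U|=4: {1,2,7,9}:6  {1,2,8,9}:6  {2,6,7,9}:4  {2,7,8,9}:8  {6,7,8,9}:3
  |U|=5: {1,2,6,7,9}:10  {1,2,7,8,9}:20  {2,6,7,8,9}:15  {5,6,7,8,9}:3
  |U|=6: {1,2,6,7,8,9}:45  {2,5,6,7,8,9}:18  {4,5,6,7,8,9}:3
  |U|=7: {0,4,5,6,7,8,9}:3  {1,2,5,6,7,8,9}:63  {2,4,5,6,7,8,9}:21  {3,4,5,6,7,8,9}:3
  |U|=8: {0,2,4,5,6,7,8,9}:24  {0,3,4,5,6,7,8,9}:6  {1,2,4,5,6,7,8,9}:84  {2,3,4,5,6,7,8,9}:24
  start at 0(a): 108
  start at 1(b): 54
  start at 3(e): 108
sum over floor = 270

270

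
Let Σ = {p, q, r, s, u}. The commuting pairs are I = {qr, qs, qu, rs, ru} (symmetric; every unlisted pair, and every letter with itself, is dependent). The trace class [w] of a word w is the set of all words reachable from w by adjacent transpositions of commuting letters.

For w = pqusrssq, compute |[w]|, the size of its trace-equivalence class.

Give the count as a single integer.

105

#0=p has no predecessor
#1=q depends on [0:p]
#2=u depends on [0:p]
#3=s depends on [2:u]
#4=r depends on [0:p]
#5=s depends on [3:s]
#6=s depends on [5:s]
#7=q depends on [1:q]
sources: [0:p]
N(rest) = Σ N(rest − s) over sources s of rest; N(one piece) = 1:
  size 1 → [4]=1  [6]=1  [7]=1
  size 2 → [1,7]=1  [4,6]=2  [4,7]=2  [5,6]=1  [6,7]=2
  size 3 → [1,4,7]=3  [1,6,7]=3  [3,5,6]=1  [4,5,6]=3  [4,6,7]=6  [5,6,7]=3
  size 4 → [1,4,6,7]=12  [1,5,6,7]=6  [2,3,5,6]=1  [3,4,5,6]=4  [3,5,6,7]=4  [4,5,6,7]=12
  size 5 → [1,3,5,6,7]=10  [1,4,5,6,7]=30  [2,3,4,5,6]=5  [2,3,5,6,7]=5  [3,4,5,6,7]=20
  size 6 → [1,2,3,5,6,7]=15  [1,3,4,5,6,7]=60  [2,3,4,5,6,7]=30
  first=0(p) contributes 105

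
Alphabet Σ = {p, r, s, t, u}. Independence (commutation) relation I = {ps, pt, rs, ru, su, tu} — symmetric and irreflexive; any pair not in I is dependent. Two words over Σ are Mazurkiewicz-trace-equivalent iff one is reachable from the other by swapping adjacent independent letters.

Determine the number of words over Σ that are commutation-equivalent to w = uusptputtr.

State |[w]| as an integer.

196

piece 0:u — minimal
piece 1:u rests on {0:u}
piece 2:s — minimal
piece 3:p rests on {1:u}
piece 4:t rests on {2:s}
piece 5:p rests on {3:p}
piece 6:u rests on {5:p}
piece 7:t rests on {4:t}
piece 8:t rests on {7:t}
piece 9:r rests on {5:p, 8:t}
minimal pieces: {0:u, 2:s}
ways to finish when only these pieces remain (= sum over removing one remaining piece with nothing left below it):
  1 left: {6}→1  {9}→1
  2 left: {6,9}→2  {8,9}→1
  3 left: {5,6,9}→2  {6,8,9}→3  {7,8,9}→1
  4 left: {3,5,6,9}→2  {4,7,8,9}→1  {5,6,8,9}→5  {6,7,8,9}→4
  5 left: {1,3,5,6,9}→2  {2,4,7,8,9}→1  {3,5,6,8,9}→7  {4,6,7,8,9}→5  {5,6,7,8,9}→9
  6 left: {0,1,3,5,6,9}→2  {1,3,5,6,8,9}→9  {2,4,6,7,8,9}→6  {3,5,6,7,8,9}→16  {4,5,6,7,8,9}→14
  7 left: {0,1,3,5,6,8,9}→11  {1,3,5,6,7,8,9}→25  {2,4,5,6,7,8,9}→20  {3,4,5,6,7,8,9}→30
  8 left: {0,1,3,5,6,7,8,9}→36  {1,3,4,5,6,7,8,9}→55  {2,3,4,5,6,7,8,9}→50
  placing 0:u first → 105 extensions
  placing 2:s first → 91 extensions
total linear extensions = 196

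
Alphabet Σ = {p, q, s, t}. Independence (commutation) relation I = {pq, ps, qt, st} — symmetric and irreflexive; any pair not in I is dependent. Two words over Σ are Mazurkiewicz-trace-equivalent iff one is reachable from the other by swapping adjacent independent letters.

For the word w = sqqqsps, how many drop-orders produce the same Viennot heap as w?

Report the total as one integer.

0(s) covers ∅
1(q) covers 0:s
2(q) covers 1:q
3(q) covers 2:q
4(s) covers 3:q
5(p) covers ∅
6(s) covers 4:s
floor of heap: 0:s, 5:p
completions by unplaced set U, small U first (add the entries for U minus each lowest piece of U):
  |U|=1: {5}:1  {6}:1
  |U|=2: {4,6}:1  {5,6}:2
  |U|=3: {3,4,6}:1  {4,5,6}:3
  |U|=4: {2,3,4,6}:1  {3,4,5,6}:4
  |U|=5: {1,2,3,4,6}:1  {2,3,4,5,6}:5
  start at 0(s): 6
  start at 5(p): 1
sum over floor = 7

7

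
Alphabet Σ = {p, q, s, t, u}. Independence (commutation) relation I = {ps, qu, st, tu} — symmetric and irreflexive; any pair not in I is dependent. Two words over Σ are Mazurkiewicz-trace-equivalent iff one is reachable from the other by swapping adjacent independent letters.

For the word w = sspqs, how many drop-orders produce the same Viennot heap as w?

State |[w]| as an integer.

3

drop 0:s onto floor
drop 1:s onto {0:s}
drop 2:p onto floor
drop 3:q onto {1:s, 2:p}
drop 4:s onto {3:q}
ground layer = {0:s, 2:p}
drop-orders for the pieces not yet dropped (sum over which currently-grounded one goes next):
  1 to go: {4} 1
  2 to go: {3,4} 1
  3 to go: {1,3,4} 1  {2,3,4} 1
  if 0:s drops first: 2 orders
  if 2:p drops first: 1 orders
heap linearizations: 3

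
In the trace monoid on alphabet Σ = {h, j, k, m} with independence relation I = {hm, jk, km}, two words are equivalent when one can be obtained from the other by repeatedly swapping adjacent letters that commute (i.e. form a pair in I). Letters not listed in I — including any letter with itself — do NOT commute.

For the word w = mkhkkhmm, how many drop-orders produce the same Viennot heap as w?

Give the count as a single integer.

56

0(m) covers ∅
1(k) covers ∅
2(h) covers 1:k
3(k) covers 2:h
4(k) covers 3:k
5(h) covers 4:k
6(m) covers 0:m
7(m) covers 6:m
floor of heap: 0:m, 1:k
completions by unplaced set U, small U first (add the entries for U minus each lowest piece of U):
  |U|=1: {5}:1  {7}:1
  |U|=2: {4,5}:1  {5,7}:2  {6,7}:1
  |U|=3: {0,6,7}:1  {3,4,5}:1  {4,5,7}:3  {5,6,7}:3
  |U|=4: {0,5,6,7}:4  {2,3,4,5}:1  {3,4,5,7}:4  {4,5,6,7}:6
  |U|=5: {0,4,5,6,7}:10  {1,2,3,4,5}:1  {2,3,4,5,7}:5  {3,4,5,6,7}:10
  |U|=6: {0,3,4,5,6,7}:20  {1,2,3,4,5,7}:6  {2,3,4,5,6,7}:15
  start at 0(m): 21
  start at 1(k): 35
sum over floor = 56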